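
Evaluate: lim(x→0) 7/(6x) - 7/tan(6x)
This is an ∞-∞ indeterminate form.

Combine fractions or rationalize to convert ∞-∞ to 0/0 form:
  lim(x→0) 7/(6x) - 7/tan(6x) = 0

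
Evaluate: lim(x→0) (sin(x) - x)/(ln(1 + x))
This is a 0/0 indeterminate form.

Apply L'Hôpital's rule: differentiate numerator and denominator separately.
  f(x) = -x + sin(x)   ⇒   f'(x) = cos(x) - 1
  g(x) = ln(x + 1)   ⇒   g'(x) = 1/(x + 1)
  lim(x→0) f'(x)/g'(x) = lim(x→0) (cos(x) - 1)/(1/(x + 1))
  = 0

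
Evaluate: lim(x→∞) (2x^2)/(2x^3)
This is an ∞/∞ indeterminate form.

Apply L'Hôpital's rule: differentiate numerator and denominator separately.
  f(x) = 2·x^2   ⇒   f'(x) = 4·x
  g(x) = 2·x^3   ⇒   g'(x) = 6·x^2
  lim(x→∞) f'(x)/g'(x) = lim(x→∞) (4·x)/(6·x^2)
  = 0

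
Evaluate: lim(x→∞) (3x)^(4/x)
This is an exponential indeterminate form.

For exponential indeterminate forms, take the natural log:
  Let L = lim(x→∞) (3x)^(4/x)
  Then ln(L) = lim(x→∞) [exponent × ln(base)]
  Evaluate using L'Hôpital or standard limits, then exponentiate.
  L = 1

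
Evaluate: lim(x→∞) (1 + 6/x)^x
This is an exponential indeterminate form.

For exponential indeterminate forms, take the natural log:
  Let L = lim(x→∞) (1 + 6/x)^x
  Then ln(L) = lim(x→∞) [exponent × ln(base)]
  Evaluate using L'Hôpital or standard limits, then exponentiate.
  L = e^(6)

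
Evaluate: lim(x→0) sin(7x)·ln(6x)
This is a 0·∞ indeterminate form.

Rewrite 0·∞ as a quotient (0/0 or ∞/∞ form), then apply L'Hôpital's rule:
  lim(x→0) sin(7x)·ln(6x) = 0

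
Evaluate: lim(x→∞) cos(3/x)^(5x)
This is an exponential indeterminate form.

For exponential indeterminate forms, take the natural log:
  Let L = lim(x→∞) cos(3/x)^(5x)
  Then ln(L) = lim(x→∞) [exponent × ln(base)]
  Evaluate using L'Hôpital or standard limits, then exponentiate.
  L = 1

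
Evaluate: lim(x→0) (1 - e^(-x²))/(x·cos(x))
This is a 0/0 indeterminate form.

Apply L'Hôpital's rule: differentiate numerator and denominator separately.
  f(x) = 1 - e^(-x^2)   ⇒   f'(x) = 2·x·e^(-x^2)
  g(x) = x·cos(x)   ⇒   g'(x) = -x·sin(x) + cos(x)
  lim(x→0) f'(x)/g'(x) = lim(x→0) (2·x·e^(-x^2))/(-x·sin(x) + cos(x))
  = 0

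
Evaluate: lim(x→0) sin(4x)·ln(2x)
This is a 0·∞ indeterminate form.

Rewrite 0·∞ as a quotient (0/0 or ∞/∞ form), then apply L'Hôpital's rule:
  lim(x→0) sin(4x)·ln(2x) = 0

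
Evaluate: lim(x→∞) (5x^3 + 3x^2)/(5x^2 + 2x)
This is an ∞/∞ indeterminate form.

Apply L'Hôpital's rule: differentiate numerator and denominator separately.
  f(x) = 5·x^3 + 3·x^2   ⇒   f'(x) = 15·x^2 + 6·x
  g(x) = 5·x^2 + 2·x   ⇒   g'(x) = 10·x + 2
  lim(x→∞) f'(x)/g'(x) = lim(x→∞) (15·x^2 + 6·x)/(10·x + 2)
  = ∞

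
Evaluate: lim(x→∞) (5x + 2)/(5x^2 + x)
This is an ∞/∞ indeterminate form.

Apply L'Hôpital's rule: differentiate numerator and denominator separately.
  f(x) = 5·x + 2   ⇒   f'(x) = 5
  g(x) = 5·x^2 + x   ⇒   g'(x) = 10·x + 1
  lim(x→∞) f'(x)/g'(x) = lim(x→∞) (5)/(10·x + 1)
  = 0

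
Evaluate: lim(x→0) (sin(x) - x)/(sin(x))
This is a 0/0 indeterminate form.

Apply L'Hôpital's rule: differentiate numerator and denominator separately.
  f(x) = -x + sin(x)   ⇒   f'(x) = cos(x) - 1
  g(x) = sin(x)   ⇒   g'(x) = cos(x)
  lim(x→0) f'(x)/g'(x) = lim(x→0) (cos(x) - 1)/(cos(x))
  = 0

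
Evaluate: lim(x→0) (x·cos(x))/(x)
This is a 0/0 indeterminate form.

Apply L'Hôpital's rule: differentiate numerator and denominator separately.
  f(x) = x·cos(x)   ⇒   f'(x) = -x·sin(x) + cos(x)
  g(x) = x   ⇒   g'(x) = 1
  lim(x→0) f'(x)/g'(x) = lim(x→0) (-x·sin(x) + cos(x))/(1)
  = 1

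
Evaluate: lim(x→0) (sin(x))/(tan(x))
This is a 0/0 indeterminate form.

Apply L'Hôpital's rule: differentiate numerator and denominator separately.
  f(x) = sin(x)   ⇒   f'(x) = cos(x)
  g(x) = tan(x)   ⇒   g'(x) = tan(x)^2 + 1
  lim(x→0) f'(x)/g'(x) = lim(x→0) (cos(x))/(tan(x)^2 + 1)
  = 1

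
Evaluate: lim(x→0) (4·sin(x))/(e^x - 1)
This is a 0/0 indeterminate form.

Apply L'Hôpital's rule: differentiate numerator and denominator separately.
  f(x) = 4·sin(x)   ⇒   f'(x) = 4·cos(x)
  g(x) = e^(x) - 1   ⇒   g'(x) = e^(x)
  lim(x→0) f'(x)/g'(x) = lim(x→0) (4·cos(x))/(e^(x))
  = 4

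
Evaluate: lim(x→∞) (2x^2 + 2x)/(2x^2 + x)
This is an ∞/∞ indeterminate form.

Apply L'Hôpital's rule: differentiate numerator and denominator separately.
  f(x) = 2·x^2 + 2·x   ⇒   f'(x) = 4·x + 2
  g(x) = 2·x^2 + x   ⇒   g'(x) = 4·x + 1
  lim(x→∞) f'(x)/g'(x) = lim(x→∞) (4·x + 2)/(4·x + 1)
  = 1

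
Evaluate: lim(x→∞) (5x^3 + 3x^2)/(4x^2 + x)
This is an ∞/∞ indeterminate form.

Apply L'Hôpital's rule: differentiate numerator and denominator separately.
  f(x) = 5·x^3 + 3·x^2   ⇒   f'(x) = 15·x^2 + 6·x
  g(x) = 4·x^2 + x   ⇒   g'(x) = 8·x + 1
  lim(x→∞) f'(x)/g'(x) = lim(x→∞) (15·x^2 + 6·x)/(8·x + 1)
  = ∞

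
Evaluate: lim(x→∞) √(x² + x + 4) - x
This is an ∞-∞ indeterminate form.

Combine fractions or rationalize to convert ∞-∞ to 0/0 form:
  lim(x→∞) √(x² + x + 4) - x = 1/2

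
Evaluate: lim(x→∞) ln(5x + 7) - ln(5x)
This is an ∞-∞ indeterminate form.

Combine fractions or rationalize to convert ∞-∞ to 0/0 form:
  lim(x→∞) ln(5x + 7) - ln(5x) = 0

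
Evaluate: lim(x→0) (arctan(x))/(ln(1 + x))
This is a 0/0 indeterminate form.

Apply L'Hôpital's rule: differentiate numerator and denominator separately.
  f(x) = atan(x)   ⇒   f'(x) = 1/(x^2 + 1)
  g(x) = ln(x + 1)   ⇒   g'(x) = 1/(x + 1)
  lim(x→0) f'(x)/g'(x) = lim(x→0) (1/(x^2 + 1))/(1/(x + 1))
  = 1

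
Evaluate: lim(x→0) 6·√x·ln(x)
This is a 0·∞ indeterminate form.

Rewrite 0·∞ as a quotient (0/0 or ∞/∞ form), then apply L'Hôpital's rule:
  lim(x→0) 6·√x·ln(x) = 0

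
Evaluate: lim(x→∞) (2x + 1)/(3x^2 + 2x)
This is an ∞/∞ indeterminate form.

Apply L'Hôpital's rule: differentiate numerator and denominator separately.
  f(x) = 2·x + 1   ⇒   f'(x) = 2
  g(x) = 3·x^2 + 2·x   ⇒   g'(x) = 6·x + 2
  lim(x→∞) f'(x)/g'(x) = lim(x→∞) (2)/(6·x + 2)
  = 0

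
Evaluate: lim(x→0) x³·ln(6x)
This is a 0·∞ indeterminate form.

Rewrite 0·∞ as a quotient (0/0 or ∞/∞ form), then apply L'Hôpital's rule:
  lim(x→0) x³·ln(6x) = 0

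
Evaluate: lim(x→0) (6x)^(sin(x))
This is an exponential indeterminate form.

For exponential indeterminate forms, take the natural log:
  Let L = lim(x→0) (6x)^(sin(x))
  Then ln(L) = lim(x→0) [exponent × ln(base)]
  Evaluate using L'Hôpital or standard limits, then exponentiate.
  L = 1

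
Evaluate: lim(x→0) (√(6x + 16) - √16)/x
This is a standard limit.

Factor or rationalize the expression:
  lim(x→0) (√(6x + 16) - √16)/x = 3/4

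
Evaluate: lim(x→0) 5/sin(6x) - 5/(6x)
This is an ∞-∞ indeterminate form.

Combine fractions or rationalize to convert ∞-∞ to 0/0 form:
  lim(x→0) 5/sin(6x) - 5/(6x) = 0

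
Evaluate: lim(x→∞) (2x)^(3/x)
This is an exponential indeterminate form.

For exponential indeterminate forms, take the natural log:
  Let L = lim(x→∞) (2x)^(3/x)
  Then ln(L) = lim(x→∞) [exponent × ln(base)]
  Evaluate using L'Hôpital or standard limits, then exponentiate.
  L = 1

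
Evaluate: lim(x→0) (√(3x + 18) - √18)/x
This is a standard limit.

Factor or rationalize the expression:
  lim(x→0) (√(3x + 18) - √18)/x = sqrt(2)/4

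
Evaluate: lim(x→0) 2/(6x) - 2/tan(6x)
This is an ∞-∞ indeterminate form.

Combine fractions or rationalize to convert ∞-∞ to 0/0 form:
  lim(x→0) 2/(6x) - 2/tan(6x) = 0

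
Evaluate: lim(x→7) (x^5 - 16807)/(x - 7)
This is a standard limit.

Factor or rationalize the expression:
  lim(x→7) (x^5 - 16807)/(x - 7) = 12005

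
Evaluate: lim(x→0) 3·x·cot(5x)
This is a 0·∞ indeterminate form.

Rewrite 0·∞ as a quotient (0/0 or ∞/∞ form), then apply L'Hôpital's rule:
  lim(x→0) 3·x·cot(5x) = 3/5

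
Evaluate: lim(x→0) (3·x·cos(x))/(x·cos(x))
This is a 0/0 indeterminate form.

Apply L'Hôpital's rule: differentiate numerator and denominator separately.
  f(x) = 3·x·cos(x)   ⇒   f'(x) = -3·x·sin(x) + 3·cos(x)
  g(x) = x·cos(x)   ⇒   g'(x) = -x·sin(x) + cos(x)
  lim(x→0) f'(x)/g'(x) = lim(x→0) (-3·x·sin(x) + 3·cos(x))/(-x·sin(x) + cos(x))
  = 3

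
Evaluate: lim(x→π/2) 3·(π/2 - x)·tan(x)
This is a 0·∞ indeterminate form.

Rewrite 0·∞ as a quotient (0/0 or ∞/∞ form), then apply L'Hôpital's rule:
  lim(x→π/2) 3·(π/2 - x)·tan(x) = 3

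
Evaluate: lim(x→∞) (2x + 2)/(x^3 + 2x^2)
This is an ∞/∞ indeterminate form.

Apply L'Hôpital's rule: differentiate numerator and denominator separately.
  f(x) = 2·x + 2   ⇒   f'(x) = 2
  g(x) = x^3 + 2·x^2   ⇒   g'(x) = 3·x^2 + 4·x
  lim(x→∞) f'(x)/g'(x) = lim(x→∞) (2)/(3·x^2 + 4·x)
  = 0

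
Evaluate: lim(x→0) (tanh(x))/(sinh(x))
This is a 0/0 indeterminate form.

Apply L'Hôpital's rule: differentiate numerator and denominator separately.
  f(x) = tanh(x)   ⇒   f'(x) = 1 - tanh(x)^2
  g(x) = sinh(x)   ⇒   g'(x) = cosh(x)
  lim(x→0) f'(x)/g'(x) = lim(x→0) (1 - tanh(x)^2)/(cosh(x))
  = 1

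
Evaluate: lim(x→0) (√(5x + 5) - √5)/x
This is a standard limit.

Factor or rationalize the expression:
  lim(x→0) (√(5x + 5) - √5)/x = sqrt(5)/2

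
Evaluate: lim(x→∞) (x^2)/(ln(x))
This is an ∞/∞ indeterminate form.

Apply L'Hôpital's rule: differentiate numerator and denominator separately.
  f(x) = x^2   ⇒   f'(x) = 2·x
  g(x) = ln(x)   ⇒   g'(x) = 1/x
  lim(x→∞) f'(x)/g'(x) = lim(x→∞) (2·x)/(1/x)
  = ∞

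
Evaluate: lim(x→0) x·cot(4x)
This is a 0·∞ indeterminate form.

Rewrite 0·∞ as a quotient (0/0 or ∞/∞ form), then apply L'Hôpital's rule:
  lim(x→0) x·cot(4x) = 1/4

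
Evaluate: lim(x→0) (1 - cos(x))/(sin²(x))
This is a 0/0 indeterminate form.

Apply L'Hôpital's rule: differentiate numerator and denominator separately.
  f(x) = 1 - cos(x)   ⇒   f'(x) = sin(x)
  g(x) = sin(x)^2   ⇒   g'(x) = 2·sin(x)·cos(x)
  lim(x→0) f'(x)/g'(x) = lim(x→0) (sin(x))/(2·sin(x)·cos(x))
  = 1/2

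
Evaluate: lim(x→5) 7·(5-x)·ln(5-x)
This is a 0·∞ indeterminate form.

Rewrite 0·∞ as a quotient (0/0 or ∞/∞ form), then apply L'Hôpital's rule:
  lim(x→5) 7·(5-x)·ln(5-x) = 0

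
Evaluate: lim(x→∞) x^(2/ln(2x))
This is an exponential indeterminate form.

For exponential indeterminate forms, take the natural log:
  Let L = lim(x→∞) x^(2/ln(2x))
  Then ln(L) = lim(x→∞) [exponent × ln(base)]
  Evaluate using L'Hôpital or standard limits, then exponentiate.
  L = e²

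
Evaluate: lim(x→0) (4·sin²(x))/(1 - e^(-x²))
This is a 0/0 indeterminate form.

Apply L'Hôpital's rule: differentiate numerator and denominator separately.
  f(x) = 4·sin(x)^2   ⇒   f'(x) = 8·sin(x)·cos(x)
  g(x) = 1 - e^(-x^2)   ⇒   g'(x) = 2·x·e^(-x^2)
  lim(x→0) f'(x)/g'(x) = lim(x→0) (8·sin(x)·cos(x))/(2·x·e^(-x^2))
  = 4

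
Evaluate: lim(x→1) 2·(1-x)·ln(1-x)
This is a 0·∞ indeterminate form.

Rewrite 0·∞ as a quotient (0/0 or ∞/∞ form), then apply L'Hôpital's rule:
  lim(x→1) 2·(1-x)·ln(1-x) = 0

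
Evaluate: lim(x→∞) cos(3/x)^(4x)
This is an exponential indeterminate form.

For exponential indeterminate forms, take the natural log:
  Let L = lim(x→∞) cos(3/x)^(4x)
  Then ln(L) = lim(x→∞) [exponent × ln(base)]
  Evaluate using L'Hôpital or standard limits, then exponentiate.
  L = 1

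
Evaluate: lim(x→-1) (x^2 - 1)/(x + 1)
This is a standard limit.

Factor or rationalize the expression:
  lim(x→-1) (x^2 - 1)/(x + 1) = -2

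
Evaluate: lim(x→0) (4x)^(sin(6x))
This is an exponential indeterminate form.

For exponential indeterminate forms, take the natural log:
  Let L = lim(x→0) (4x)^(sin(6x))
  Then ln(L) = lim(x→0) [exponent × ln(base)]
  Evaluate using L'Hôpital or standard limits, then exponentiate.
  L = 1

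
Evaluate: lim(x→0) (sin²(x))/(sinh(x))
This is a 0/0 indeterminate form.

Apply L'Hôpital's rule: differentiate numerator and denominator separately.
  f(x) = sin(x)^2   ⇒   f'(x) = 2·sin(x)·cos(x)
  g(x) = sinh(x)   ⇒   g'(x) = cosh(x)
  lim(x→0) f'(x)/g'(x) = lim(x→0) (2·sin(x)·cos(x))/(cosh(x))
  = 0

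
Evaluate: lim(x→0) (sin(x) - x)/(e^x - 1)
This is a 0/0 indeterminate form.

Apply L'Hôpital's rule: differentiate numerator and denominator separately.
  f(x) = -x + sin(x)   ⇒   f'(x) = cos(x) - 1
  g(x) = e^(x) - 1   ⇒   g'(x) = e^(x)
  lim(x→0) f'(x)/g'(x) = lim(x→0) (cos(x) - 1)/(e^(x))
  = 0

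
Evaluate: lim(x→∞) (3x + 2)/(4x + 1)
This is an ∞/∞ indeterminate form.

Apply L'Hôpital's rule: differentiate numerator and denominator separately.
  f(x) = 3·x + 2   ⇒   f'(x) = 3
  g(x) = 4·x + 1   ⇒   g'(x) = 4
  lim(x→∞) f'(x)/g'(x) = lim(x→∞) (3)/(4)
  = 3/4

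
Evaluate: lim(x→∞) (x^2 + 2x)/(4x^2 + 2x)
This is an ∞/∞ indeterminate form.

Apply L'Hôpital's rule: differentiate numerator and denominator separately.
  f(x) = x^2 + 2·x   ⇒   f'(x) = 2·x + 2
  g(x) = 4·x^2 + 2·x   ⇒   g'(x) = 8·x + 2
  lim(x→∞) f'(x)/g'(x) = lim(x→∞) (2·x + 2)/(8·x + 2)
  = 1/4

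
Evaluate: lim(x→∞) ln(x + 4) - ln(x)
This is an ∞-∞ indeterminate form.

Combine fractions or rationalize to convert ∞-∞ to 0/0 form:
  lim(x→∞) ln(x + 4) - ln(x) = 0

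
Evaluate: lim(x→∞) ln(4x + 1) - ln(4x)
This is an ∞-∞ indeterminate form.

Combine fractions or rationalize to convert ∞-∞ to 0/0 form:
  lim(x→∞) ln(4x + 1) - ln(4x) = 0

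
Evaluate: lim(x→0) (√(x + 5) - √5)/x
This is a standard limit.

Factor or rationalize the expression:
  lim(x→0) (√(x + 5) - √5)/x = sqrt(5)/10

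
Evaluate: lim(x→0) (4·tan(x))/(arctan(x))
This is a 0/0 indeterminate form.

Apply L'Hôpital's rule: differentiate numerator and denominator separately.
  f(x) = 4·tan(x)   ⇒   f'(x) = 4·tan(x)^2 + 4
  g(x) = atan(x)   ⇒   g'(x) = 1/(x^2 + 1)
  lim(x→0) f'(x)/g'(x) = lim(x→0) (4·tan(x)^2 + 4)/(1/(x^2 + 1))
  = 4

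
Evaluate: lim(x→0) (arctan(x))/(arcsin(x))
This is a 0/0 indeterminate form.

Apply L'Hôpital's rule: differentiate numerator and denominator separately.
  f(x) = atan(x)   ⇒   f'(x) = 1/(x^2 + 1)
  g(x) = asin(x)   ⇒   g'(x) = 1/sqrt(1 - x^2)
  lim(x→0) f'(x)/g'(x) = lim(x→0) (1/(x^2 + 1))/(1/sqrt(1 - x^2))
  = 1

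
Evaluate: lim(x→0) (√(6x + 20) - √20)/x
This is a standard limit.

Factor or rationalize the expression:
  lim(x→0) (√(6x + 20) - √20)/x = 3·sqrt(5)/10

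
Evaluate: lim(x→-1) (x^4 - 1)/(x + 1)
This is a standard limit.

Factor or rationalize the expression:
  lim(x→-1) (x^4 - 1)/(x + 1) = -4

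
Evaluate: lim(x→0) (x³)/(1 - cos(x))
This is a 0/0 indeterminate form.

Apply L'Hôpital's rule: differentiate numerator and denominator separately.
  f(x) = x^3   ⇒   f'(x) = 3·x^2
  g(x) = 1 - cos(x)   ⇒   g'(x) = sin(x)
  lim(x→0) f'(x)/g'(x) = lim(x→0) (3·x^2)/(sin(x))
  = 0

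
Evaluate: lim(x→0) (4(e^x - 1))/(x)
This is a 0/0 indeterminate form.

Apply L'Hôpital's rule: differentiate numerator and denominator separately.
  f(x) = 4·e^(x) - 4   ⇒   f'(x) = 4·e^(x)
  g(x) = x   ⇒   g'(x) = 1
  lim(x→0) f'(x)/g'(x) = lim(x→0) (4·e^(x))/(1)
  = 4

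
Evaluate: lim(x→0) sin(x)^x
This is an exponential indeterminate form.

For exponential indeterminate forms, take the natural log:
  Let L = lim(x→0) sin(x)^x
  Then ln(L) = lim(x→0) [exponent × ln(base)]
  Evaluate using L'Hôpital or standard limits, then exponentiate.
  L = 1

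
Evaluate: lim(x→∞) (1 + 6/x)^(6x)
This is an exponential indeterminate form.

For exponential indeterminate forms, take the natural log:
  Let L = lim(x→∞) (1 + 6/x)^(6x)
  Then ln(L) = lim(x→∞) [exponent × ln(base)]
  Evaluate using L'Hôpital or standard limits, then exponentiate.
  L = e^(36)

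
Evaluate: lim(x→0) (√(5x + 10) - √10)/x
This is a standard limit.

Factor or rationalize the expression:
  lim(x→0) (√(5x + 10) - √10)/x = sqrt(10)/4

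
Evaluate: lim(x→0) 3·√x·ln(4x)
This is a 0·∞ indeterminate form.

Rewrite 0·∞ as a quotient (0/0 or ∞/∞ form), then apply L'Hôpital's rule:
  lim(x→0) 3·√x·ln(4x) = 0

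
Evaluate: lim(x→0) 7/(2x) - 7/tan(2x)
This is an ∞-∞ indeterminate form.

Combine fractions or rationalize to convert ∞-∞ to 0/0 form:
  lim(x→0) 7/(2x) - 7/tan(2x) = 0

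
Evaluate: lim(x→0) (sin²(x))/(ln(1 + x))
This is a 0/0 indeterminate form.

Apply L'Hôpital's rule: differentiate numerator and denominator separately.
  f(x) = sin(x)^2   ⇒   f'(x) = 2·sin(x)·cos(x)
  g(x) = ln(x + 1)   ⇒   g'(x) = 1/(x + 1)
  lim(x→0) f'(x)/g'(x) = lim(x→0) (2·sin(x)·cos(x))/(1/(x + 1))
  = 0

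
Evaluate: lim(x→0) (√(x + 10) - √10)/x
This is a standard limit.

Factor or rationalize the expression:
  lim(x→0) (√(x + 10) - √10)/x = sqrt(10)/20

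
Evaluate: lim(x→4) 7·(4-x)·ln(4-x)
This is a 0·∞ indeterminate form.

Rewrite 0·∞ as a quotient (0/0 or ∞/∞ form), then apply L'Hôpital's rule:
  lim(x→4) 7·(4-x)·ln(4-x) = 0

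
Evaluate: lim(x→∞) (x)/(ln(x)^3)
This is an ∞/∞ indeterminate form.

Apply L'Hôpital's rule: differentiate numerator and denominator separately.
  f(x) = x   ⇒   f'(x) = 1
  g(x) = ln(x)^3   ⇒   g'(x) = 3·ln(x)^2/x
  lim(x→∞) f'(x)/g'(x) = lim(x→∞) (1)/(3·ln(x)^2/x)
  = ∞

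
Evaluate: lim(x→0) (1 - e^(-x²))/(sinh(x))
This is a 0/0 indeterminate form.

Apply L'Hôpital's rule: differentiate numerator and denominator separately.
  f(x) = 1 - e^(-x^2)   ⇒   f'(x) = 2·x·e^(-x^2)
  g(x) = sinh(x)   ⇒   g'(x) = cosh(x)
  lim(x→0) f'(x)/g'(x) = lim(x→0) (2·x·e^(-x^2))/(cosh(x))
  = 0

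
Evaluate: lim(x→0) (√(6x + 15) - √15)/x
This is a standard limit.

Factor or rationalize the expression:
  lim(x→0) (√(6x + 15) - √15)/x = sqrt(15)/5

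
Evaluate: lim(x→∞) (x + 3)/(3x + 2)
This is an ∞/∞ indeterminate form.

Apply L'Hôpital's rule: differentiate numerator and denominator separately.
  f(x) = x + 3   ⇒   f'(x) = 1
  g(x) = 3·x + 2   ⇒   g'(x) = 3
  lim(x→∞) f'(x)/g'(x) = lim(x→∞) (1)/(3)
  = 1/3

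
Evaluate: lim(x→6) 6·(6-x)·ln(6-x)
This is a 0·∞ indeterminate form.

Rewrite 0·∞ as a quotient (0/0 or ∞/∞ form), then apply L'Hôpital's rule:
  lim(x→6) 6·(6-x)·ln(6-x) = 0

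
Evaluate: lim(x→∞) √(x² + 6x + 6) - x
This is an ∞-∞ indeterminate form.

Combine fractions or rationalize to convert ∞-∞ to 0/0 form:
  lim(x→∞) √(x² + 6x + 6) - x = 3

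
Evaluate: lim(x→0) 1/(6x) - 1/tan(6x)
This is an ∞-∞ indeterminate form.

Combine fractions or rationalize to convert ∞-∞ to 0/0 form:
  lim(x→0) 1/(6x) - 1/tan(6x) = 0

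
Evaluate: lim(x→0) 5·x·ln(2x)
This is a 0·∞ indeterminate form.

Rewrite 0·∞ as a quotient (0/0 or ∞/∞ form), then apply L'Hôpital's rule:
  lim(x→0) 5·x·ln(2x) = 0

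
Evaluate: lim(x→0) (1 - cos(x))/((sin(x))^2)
This is a 0/0 indeterminate form.

Apply L'Hôpital's rule: differentiate numerator and denominator separately.
  f(x) = 1 - cos(x)   ⇒   f'(x) = sin(x)
  g(x) = sin(x)^2   ⇒   g'(x) = 2·sin(x)·cos(x)
  lim(x→0) f'(x)/g'(x) = lim(x→0) (sin(x))/(2·sin(x)·cos(x))
  = 1/2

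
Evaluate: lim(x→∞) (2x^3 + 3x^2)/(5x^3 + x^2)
This is an ∞/∞ indeterminate form.

Apply L'Hôpital's rule: differentiate numerator and denominator separately.
  f(x) = 2·x^3 + 3·x^2   ⇒   f'(x) = 6·x^2 + 6·x
  g(x) = 5·x^3 + x^2   ⇒   g'(x) = 15·x^2 + 2·x
  lim(x→∞) f'(x)/g'(x) = lim(x→∞) (6·x^2 + 6·x)/(15·x^2 + 2·x)
  = 2/5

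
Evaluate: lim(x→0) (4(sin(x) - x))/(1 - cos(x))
This is a 0/0 indeterminate form.

Apply L'Hôpital's rule: differentiate numerator and denominator separately.
  f(x) = -4·x + 4·sin(x)   ⇒   f'(x) = 4·cos(x) - 4
  g(x) = 1 - cos(x)   ⇒   g'(x) = sin(x)
  lim(x→0) f'(x)/g'(x) = lim(x→0) (4·cos(x) - 4)/(sin(x))
  = 0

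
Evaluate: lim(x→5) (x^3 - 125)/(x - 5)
This is a standard limit.

Factor or rationalize the expression:
  lim(x→5) (x^3 - 125)/(x - 5) = 75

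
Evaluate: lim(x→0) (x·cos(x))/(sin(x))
This is a 0/0 indeterminate form.

Apply L'Hôpital's rule: differentiate numerator and denominator separately.
  f(x) = x·cos(x)   ⇒   f'(x) = -x·sin(x) + cos(x)
  g(x) = sin(x)   ⇒   g'(x) = cos(x)
  lim(x→0) f'(x)/g'(x) = lim(x→0) (-x·sin(x) + cos(x))/(cos(x))
  = 1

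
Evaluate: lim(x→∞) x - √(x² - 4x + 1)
This is an ∞-∞ indeterminate form.

Combine fractions or rationalize to convert ∞-∞ to 0/0 form:
  lim(x→∞) x - √(x² - 4x + 1) = 2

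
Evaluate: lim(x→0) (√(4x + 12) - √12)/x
This is a standard limit.

Factor or rationalize the expression:
  lim(x→0) (√(4x + 12) - √12)/x = sqrt(3)/3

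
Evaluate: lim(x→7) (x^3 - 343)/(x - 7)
This is a standard limit.

Factor or rationalize the expression:
  lim(x→7) (x^3 - 343)/(x - 7) = 147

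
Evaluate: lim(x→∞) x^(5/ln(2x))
This is an exponential indeterminate form.

For exponential indeterminate forms, take the natural log:
  Let L = lim(x→∞) x^(5/ln(2x))
  Then ln(L) = lim(x→∞) [exponent × ln(base)]
  Evaluate using L'Hôpital or standard limits, then exponentiate.
  L = e^(5)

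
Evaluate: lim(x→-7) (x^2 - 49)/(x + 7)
This is a standard limit.

Factor or rationalize the expression:
  lim(x→-7) (x^2 - 49)/(x + 7) = -14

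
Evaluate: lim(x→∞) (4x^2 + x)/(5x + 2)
This is an ∞/∞ indeterminate form.

Apply L'Hôpital's rule: differentiate numerator and denominator separately.
  f(x) = 4·x^2 + x   ⇒   f'(x) = 8·x + 1
  g(x) = 5·x + 2   ⇒   g'(x) = 5
  lim(x→∞) f'(x)/g'(x) = lim(x→∞) (8·x + 1)/(5)
  = ∞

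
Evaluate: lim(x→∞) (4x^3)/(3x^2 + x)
This is an ∞/∞ indeterminate form.

Apply L'Hôpital's rule: differentiate numerator and denominator separately.
  f(x) = 4·x^3   ⇒   f'(x) = 12·x^2
  g(x) = 3·x^2 + x   ⇒   g'(x) = 6·x + 1
  lim(x→∞) f'(x)/g'(x) = lim(x→∞) (12·x^2)/(6·x + 1)
  = ∞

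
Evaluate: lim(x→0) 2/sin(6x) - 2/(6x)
This is an ∞-∞ indeterminate form.

Combine fractions or rationalize to convert ∞-∞ to 0/0 form:
  lim(x→0) 2/sin(6x) - 2/(6x) = 0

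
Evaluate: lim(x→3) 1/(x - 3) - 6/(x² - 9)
This is an ∞-∞ indeterminate form.

Combine fractions or rationalize to convert ∞-∞ to 0/0 form:
  lim(x→3) 1/(x - 3) - 6/(x² - 9) = 1/6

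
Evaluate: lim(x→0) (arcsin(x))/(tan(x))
This is a 0/0 indeterminate form.

Apply L'Hôpital's rule: differentiate numerator and denominator separately.
  f(x) = asin(x)   ⇒   f'(x) = 1/sqrt(1 - x^2)
  g(x) = tan(x)   ⇒   g'(x) = tan(x)^2 + 1
  lim(x→0) f'(x)/g'(x) = lim(x→0) (1/sqrt(1 - x^2))/(tan(x)^2 + 1)
  = 1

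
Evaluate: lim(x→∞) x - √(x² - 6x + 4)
This is an ∞-∞ indeterminate form.

Combine fractions or rationalize to convert ∞-∞ to 0/0 form:
  lim(x→∞) x - √(x² - 6x + 4) = 3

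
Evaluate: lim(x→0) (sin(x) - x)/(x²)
This is a 0/0 indeterminate form.

Apply L'Hôpital's rule: differentiate numerator and denominator separately.
  f(x) = -x + sin(x)   ⇒   f'(x) = cos(x) - 1
  g(x) = x^2   ⇒   g'(x) = 2·x
  lim(x→0) f'(x)/g'(x) = lim(x→0) (cos(x) - 1)/(2·x)
  = 0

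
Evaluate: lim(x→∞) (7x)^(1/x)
This is an exponential indeterminate form.

For exponential indeterminate forms, take the natural log:
  Let L = lim(x→∞) (7x)^(1/x)
  Then ln(L) = lim(x→∞) [exponent × ln(base)]
  Evaluate using L'Hôpital or standard limits, then exponentiate.
  L = 1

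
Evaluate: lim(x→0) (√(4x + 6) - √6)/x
This is a standard limit.

Factor or rationalize the expression:
  lim(x→0) (√(4x + 6) - √6)/x = sqrt(6)/3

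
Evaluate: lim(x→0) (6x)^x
This is an exponential indeterminate form.

For exponential indeterminate forms, take the natural log:
  Let L = lim(x→0) (6x)^x
  Then ln(L) = lim(x→0) [exponent × ln(base)]
  Evaluate using L'Hôpital or standard limits, then exponentiate.
  L = 1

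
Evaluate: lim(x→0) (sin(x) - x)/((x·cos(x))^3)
This is a 0/0 indeterminate form.

Apply L'Hôpital's rule: differentiate numerator and denominator separately.
  f(x) = -x + sin(x)   ⇒   f'(x) = cos(x) - 1
  g(x) = x^3·cos(x)^3   ⇒   g'(x) = -3·x^3·sin(x)·cos(x)^2 + 3·x^2·cos(x)^3
  lim(x→0) f'(x)/g'(x) = lim(x→0) (cos(x) - 1)/(-3·x^3·sin(x)·cos(x)^2 + 3·x^2·cos(x)^3)
  = -1/6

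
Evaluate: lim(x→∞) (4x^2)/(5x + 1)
This is an ∞/∞ indeterminate form.

Apply L'Hôpital's rule: differentiate numerator and denominator separately.
  f(x) = 4·x^2   ⇒   f'(x) = 8·x
  g(x) = 5·x + 1   ⇒   g'(x) = 5
  lim(x→∞) f'(x)/g'(x) = lim(x→∞) (8·x)/(5)
  = ∞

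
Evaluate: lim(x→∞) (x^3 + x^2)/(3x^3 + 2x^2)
This is an ∞/∞ indeterminate form.

Apply L'Hôpital's rule: differentiate numerator and denominator separately.
  f(x) = x^3 + x^2   ⇒   f'(x) = 3·x^2 + 2·x
  g(x) = 3·x^3 + 2·x^2   ⇒   g'(x) = 9·x^2 + 4·x
  lim(x→∞) f'(x)/g'(x) = lim(x→∞) (3·x^2 + 2·x)/(9·x^2 + 4·x)
  = 1/3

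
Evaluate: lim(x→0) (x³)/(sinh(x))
This is a 0/0 indeterminate form.

Apply L'Hôpital's rule: differentiate numerator and denominator separately.
  f(x) = x^3   ⇒   f'(x) = 3·x^2
  g(x) = sinh(x)   ⇒   g'(x) = cosh(x)
  lim(x→0) f'(x)/g'(x) = lim(x→0) (3·x^2)/(cosh(x))
  = 0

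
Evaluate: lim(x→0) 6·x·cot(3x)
This is a 0·∞ indeterminate form.

Rewrite 0·∞ as a quotient (0/0 or ∞/∞ form), then apply L'Hôpital's rule:
  lim(x→0) 6·x·cot(3x) = 2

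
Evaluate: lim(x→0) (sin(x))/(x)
This is a 0/0 indeterminate form.

Apply L'Hôpital's rule: differentiate numerator and denominator separately.
  f(x) = sin(x)   ⇒   f'(x) = cos(x)
  g(x) = x   ⇒   g'(x) = 1
  lim(x→0) f'(x)/g'(x) = lim(x→0) (cos(x))/(1)
  = 1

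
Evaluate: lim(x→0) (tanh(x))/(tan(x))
This is a 0/0 indeterminate form.

Apply L'Hôpital's rule: differentiate numerator and denominator separately.
  f(x) = tanh(x)   ⇒   f'(x) = 1 - tanh(x)^2
  g(x) = tan(x)   ⇒   g'(x) = tan(x)^2 + 1
  lim(x→0) f'(x)/g'(x) = lim(x→0) (1 - tanh(x)^2)/(tan(x)^2 + 1)
  = 1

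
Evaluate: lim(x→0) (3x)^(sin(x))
This is an exponential indeterminate form.

For exponential indeterminate forms, take the natural log:
  Let L = lim(x→0) (3x)^(sin(x))
  Then ln(L) = lim(x→0) [exponent × ln(base)]
  Evaluate using L'Hôpital or standard limits, then exponentiate.
  L = 1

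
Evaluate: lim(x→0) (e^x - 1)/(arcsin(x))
This is a 0/0 indeterminate form.

Apply L'Hôpital's rule: differentiate numerator and denominator separately.
  f(x) = e^(x) - 1   ⇒   f'(x) = e^(x)
  g(x) = asin(x)   ⇒   g'(x) = 1/sqrt(1 - x^2)
  lim(x→0) f'(x)/g'(x) = lim(x→0) (e^(x))/(1/sqrt(1 - x^2))
  = 1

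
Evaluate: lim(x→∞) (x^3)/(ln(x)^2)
This is an ∞/∞ indeterminate form.

Apply L'Hôpital's rule: differentiate numerator and denominator separately.
  f(x) = x^3   ⇒   f'(x) = 3·x^2
  g(x) = ln(x)^2   ⇒   g'(x) = 2·ln(x)/x
  lim(x→∞) f'(x)/g'(x) = lim(x→∞) (3·x^2)/(2·ln(x)/x)
  = ∞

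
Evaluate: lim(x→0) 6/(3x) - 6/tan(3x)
This is an ∞-∞ indeterminate form.

Combine fractions or rationalize to convert ∞-∞ to 0/0 form:
  lim(x→0) 6/(3x) - 6/tan(3x) = 0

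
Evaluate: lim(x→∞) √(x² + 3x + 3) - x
This is an ∞-∞ indeterminate form.

Combine fractions or rationalize to convert ∞-∞ to 0/0 form:
  lim(x→∞) √(x² + 3x + 3) - x = 3/2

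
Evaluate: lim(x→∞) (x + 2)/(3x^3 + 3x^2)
This is an ∞/∞ indeterminate form.

Apply L'Hôpital's rule: differentiate numerator and denominator separately.
  f(x) = x + 2   ⇒   f'(x) = 1
  g(x) = 3·x^3 + 3·x^2   ⇒   g'(x) = 9·x^2 + 6·x
  lim(x→∞) f'(x)/g'(x) = lim(x→∞) (1)/(9·x^2 + 6·x)
  = 0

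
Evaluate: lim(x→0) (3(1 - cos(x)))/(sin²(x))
This is a 0/0 indeterminate form.

Apply L'Hôpital's rule: differentiate numerator and denominator separately.
  f(x) = 3 - 3·cos(x)   ⇒   f'(x) = 3·sin(x)
  g(x) = sin(x)^2   ⇒   g'(x) = 2·sin(x)·cos(x)
  lim(x→0) f'(x)/g'(x) = lim(x→0) (3·sin(x))/(2·sin(x)·cos(x))
  = 3/2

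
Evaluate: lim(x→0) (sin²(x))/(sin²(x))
This is a 0/0 indeterminate form.

Apply L'Hôpital's rule: differentiate numerator and denominator separately.
  f(x) = sin(x)^2   ⇒   f'(x) = 2·sin(x)·cos(x)
  g(x) = sin(x)^2   ⇒   g'(x) = 2·sin(x)·cos(x)
  lim(x→0) f'(x)/g'(x) = lim(x→0) (2·sin(x)·cos(x))/(2·sin(x)·cos(x))
  = 1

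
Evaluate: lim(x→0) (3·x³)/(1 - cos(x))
This is a 0/0 indeterminate form.

Apply L'Hôpital's rule: differentiate numerator and denominator separately.
  f(x) = 3·x^3   ⇒   f'(x) = 9·x^2
  g(x) = 1 - cos(x)   ⇒   g'(x) = sin(x)
  lim(x→0) f'(x)/g'(x) = lim(x→0) (9·x^2)/(sin(x))
  = 0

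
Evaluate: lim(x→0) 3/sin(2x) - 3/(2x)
This is an ∞-∞ indeterminate form.

Combine fractions or rationalize to convert ∞-∞ to 0/0 form:
  lim(x→0) 3/sin(2x) - 3/(2x) = 0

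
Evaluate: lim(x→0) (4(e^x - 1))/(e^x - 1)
This is a 0/0 indeterminate form.

Apply L'Hôpital's rule: differentiate numerator and denominator separately.
  f(x) = 4·e^(x) - 4   ⇒   f'(x) = 4·e^(x)
  g(x) = e^(x) - 1   ⇒   g'(x) = e^(x)
  lim(x→0) f'(x)/g'(x) = lim(x→0) (4·e^(x))/(e^(x))
  = 4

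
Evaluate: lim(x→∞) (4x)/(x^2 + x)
This is an ∞/∞ indeterminate form.

Apply L'Hôpital's rule: differentiate numerator and denominator separately.
  f(x) = 4·x   ⇒   f'(x) = 4
  g(x) = x^2 + x   ⇒   g'(x) = 2·x + 1
  lim(x→∞) f'(x)/g'(x) = lim(x→∞) (4)/(2·x + 1)
  = 0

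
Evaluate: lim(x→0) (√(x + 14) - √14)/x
This is a standard limit.

Factor or rationalize the expression:
  lim(x→0) (√(x + 14) - √14)/x = sqrt(14)/28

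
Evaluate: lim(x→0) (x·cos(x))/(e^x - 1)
This is a 0/0 indeterminate form.

Apply L'Hôpital's rule: differentiate numerator and denominator separately.
  f(x) = x·cos(x)   ⇒   f'(x) = -x·sin(x) + cos(x)
  g(x) = e^(x) - 1   ⇒   g'(x) = e^(x)
  lim(x→0) f'(x)/g'(x) = lim(x→0) (-x·sin(x) + cos(x))/(e^(x))
  = 1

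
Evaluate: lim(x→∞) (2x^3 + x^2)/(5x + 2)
This is an ∞/∞ indeterminate form.

Apply L'Hôpital's rule: differentiate numerator and denominator separately.
  f(x) = 2·x^3 + x^2   ⇒   f'(x) = 6·x^2 + 2·x
  g(x) = 5·x + 2   ⇒   g'(x) = 5
  lim(x→∞) f'(x)/g'(x) = lim(x→∞) (6·x^2 + 2·x)/(5)
  = ∞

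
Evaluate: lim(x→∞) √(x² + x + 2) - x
This is an ∞-∞ indeterminate form.

Combine fractions or rationalize to convert ∞-∞ to 0/0 form:
  lim(x→∞) √(x² + x + 2) - x = 1/2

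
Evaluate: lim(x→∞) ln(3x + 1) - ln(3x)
This is an ∞-∞ indeterminate form.

Combine fractions or rationalize to convert ∞-∞ to 0/0 form:
  lim(x→∞) ln(3x + 1) - ln(3x) = 0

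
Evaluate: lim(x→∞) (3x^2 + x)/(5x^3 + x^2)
This is an ∞/∞ indeterminate form.

Apply L'Hôpital's rule: differentiate numerator and denominator separately.
  f(x) = 3·x^2 + x   ⇒   f'(x) = 6·x + 1
  g(x) = 5·x^3 + x^2   ⇒   g'(x) = 15·x^2 + 2·x
  lim(x→∞) f'(x)/g'(x) = lim(x→∞) (6·x + 1)/(15·x^2 + 2·x)
  = 0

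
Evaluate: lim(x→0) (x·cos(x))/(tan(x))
This is a 0/0 indeterminate form.

Apply L'Hôpital's rule: differentiate numerator and denominator separately.
  f(x) = x·cos(x)   ⇒   f'(x) = -x·sin(x) + cos(x)
  g(x) = tan(x)   ⇒   g'(x) = tan(x)^2 + 1
  lim(x→0) f'(x)/g'(x) = lim(x→0) (-x·sin(x) + cos(x))/(tan(x)^2 + 1)
  = 1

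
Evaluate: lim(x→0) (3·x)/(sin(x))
This is a 0/0 indeterminate form.

Apply L'Hôpital's rule: differentiate numerator and denominator separately.
  f(x) = 3·x   ⇒   f'(x) = 3
  g(x) = sin(x)   ⇒   g'(x) = cos(x)
  lim(x→0) f'(x)/g'(x) = lim(x→0) (3)/(cos(x))
  = 3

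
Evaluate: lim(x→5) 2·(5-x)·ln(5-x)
This is a 0·∞ indeterminate form.

Rewrite 0·∞ as a quotient (0/0 or ∞/∞ form), then apply L'Hôpital's rule:
  lim(x→5) 2·(5-x)·ln(5-x) = 0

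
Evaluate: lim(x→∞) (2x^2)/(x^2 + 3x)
This is an ∞/∞ indeterminate form.

Apply L'Hôpital's rule: differentiate numerator and denominator separately.
  f(x) = 2·x^2   ⇒   f'(x) = 4·x
  g(x) = x^2 + 3·x   ⇒   g'(x) = 2·x + 3
  lim(x→∞) f'(x)/g'(x) = lim(x→∞) (4·x)/(2·x + 3)
  = 2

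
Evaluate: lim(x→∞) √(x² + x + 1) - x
This is an ∞-∞ indeterminate form.

Combine fractions or rationalize to convert ∞-∞ to 0/0 form:
  lim(x→∞) √(x² + x + 1) - x = 1/2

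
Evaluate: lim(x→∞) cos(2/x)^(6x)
This is an exponential indeterminate form.

For exponential indeterminate forms, take the natural log:
  Let L = lim(x→∞) cos(2/x)^(6x)
  Then ln(L) = lim(x→∞) [exponent × ln(base)]
  Evaluate using L'Hôpital or standard limits, then exponentiate.
  L = 1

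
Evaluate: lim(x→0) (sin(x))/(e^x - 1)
This is a 0/0 indeterminate form.

Apply L'Hôpital's rule: differentiate numerator and denominator separately.
  f(x) = sin(x)   ⇒   f'(x) = cos(x)
  g(x) = e^(x) - 1   ⇒   g'(x) = e^(x)
  lim(x→0) f'(x)/g'(x) = lim(x→0) (cos(x))/(e^(x))
  = 1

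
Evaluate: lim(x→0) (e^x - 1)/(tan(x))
This is a 0/0 indeterminate form.

Apply L'Hôpital's rule: differentiate numerator and denominator separately.
  f(x) = e^(x) - 1   ⇒   f'(x) = e^(x)
  g(x) = tan(x)   ⇒   g'(x) = tan(x)^2 + 1
  lim(x→0) f'(x)/g'(x) = lim(x→0) (e^(x))/(tan(x)^2 + 1)
  = 1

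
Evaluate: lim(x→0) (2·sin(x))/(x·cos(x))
This is a 0/0 indeterminate form.

Apply L'Hôpital's rule: differentiate numerator and denominator separately.
  f(x) = 2·sin(x)   ⇒   f'(x) = 2·cos(x)
  g(x) = x·cos(x)   ⇒   g'(x) = -x·sin(x) + cos(x)
  lim(x→0) f'(x)/g'(x) = lim(x→0) (2·cos(x))/(-x·sin(x) + cos(x))
  = 2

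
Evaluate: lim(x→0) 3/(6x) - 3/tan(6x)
This is an ∞-∞ indeterminate form.

Combine fractions or rationalize to convert ∞-∞ to 0/0 form:
  lim(x→0) 3/(6x) - 3/tan(6x) = 0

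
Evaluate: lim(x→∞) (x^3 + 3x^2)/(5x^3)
This is an ∞/∞ indeterminate form.

Apply L'Hôpital's rule: differentiate numerator and denominator separately.
  f(x) = x^3 + 3·x^2   ⇒   f'(x) = 3·x^2 + 6·x
  g(x) = 5·x^3   ⇒   g'(x) = 15·x^2
  lim(x→∞) f'(x)/g'(x) = lim(x→∞) (3·x^2 + 6·x)/(15·x^2)
  = 1/5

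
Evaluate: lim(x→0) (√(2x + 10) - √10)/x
This is a standard limit.

Factor or rationalize the expression:
  lim(x→0) (√(2x + 10) - √10)/x = sqrt(10)/10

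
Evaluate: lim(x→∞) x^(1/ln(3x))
This is an exponential indeterminate form.

For exponential indeterminate forms, take the natural log:
  Let L = lim(x→∞) x^(1/ln(3x))
  Then ln(L) = lim(x→∞) [exponent × ln(base)]
  Evaluate using L'Hôpital or standard limits, then exponentiate.
  L = e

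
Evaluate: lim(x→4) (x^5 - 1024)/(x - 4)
This is a standard limit.

Factor or rationalize the expression:
  lim(x→4) (x^5 - 1024)/(x - 4) = 1280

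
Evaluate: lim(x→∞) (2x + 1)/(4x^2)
This is an ∞/∞ indeterminate form.

Apply L'Hôpital's rule: differentiate numerator and denominator separately.
  f(x) = 2·x + 1   ⇒   f'(x) = 2
  g(x) = 4·x^2   ⇒   g'(x) = 8·x
  lim(x→∞) f'(x)/g'(x) = lim(x→∞) (2)/(8·x)
  = 0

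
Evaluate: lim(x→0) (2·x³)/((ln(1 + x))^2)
This is a 0/0 indeterminate form.

Apply L'Hôpital's rule: differentiate numerator and denominator separately.
  f(x) = 2·x^3   ⇒   f'(x) = 6·x^2
  g(x) = ln(x + 1)^2   ⇒   g'(x) = 2·ln(x + 1)/(x + 1)
  lim(x→0) f'(x)/g'(x) = lim(x→0) (6·x^2)/(2·ln(x + 1)/(x + 1))
  = 0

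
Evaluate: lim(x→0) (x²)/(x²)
This is a 0/0 indeterminate form.

Apply L'Hôpital's rule: differentiate numerator and denominator separately.
  f(x) = x^2   ⇒   f'(x) = 2·x
  g(x) = x^2   ⇒   g'(x) = 2·x
  lim(x→0) f'(x)/g'(x) = lim(x→0) (2·x)/(2·x)
  = 1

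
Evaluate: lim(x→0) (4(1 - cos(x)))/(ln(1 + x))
This is a 0/0 indeterminate form.

Apply L'Hôpital's rule: differentiate numerator and denominator separately.
  f(x) = 4 - 4·cos(x)   ⇒   f'(x) = 4·sin(x)
  g(x) = ln(x + 1)   ⇒   g'(x) = 1/(x + 1)
  lim(x→0) f'(x)/g'(x) = lim(x→0) (4·sin(x))/(1/(x + 1))
  = 0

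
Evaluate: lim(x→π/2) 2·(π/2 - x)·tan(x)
This is a 0·∞ indeterminate form.

Rewrite 0·∞ as a quotient (0/0 or ∞/∞ form), then apply L'Hôpital's rule:
  lim(x→π/2) 2·(π/2 - x)·tan(x) = 2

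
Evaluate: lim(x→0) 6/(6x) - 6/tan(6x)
This is an ∞-∞ indeterminate form.

Combine fractions or rationalize to convert ∞-∞ to 0/0 form:
  lim(x→0) 6/(6x) - 6/tan(6x) = 0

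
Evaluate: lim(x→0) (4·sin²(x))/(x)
This is a 0/0 indeterminate form.

Apply L'Hôpital's rule: differentiate numerator and denominator separately.
  f(x) = 4·sin(x)^2   ⇒   f'(x) = 8·sin(x)·cos(x)
  g(x) = x   ⇒   g'(x) = 1
  lim(x→0) f'(x)/g'(x) = lim(x→0) (8·sin(x)·cos(x))/(1)
  = 0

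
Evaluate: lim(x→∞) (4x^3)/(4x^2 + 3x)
This is an ∞/∞ indeterminate form.

Apply L'Hôpital's rule: differentiate numerator and denominator separately.
  f(x) = 4·x^3   ⇒   f'(x) = 12·x^2
  g(x) = 4·x^2 + 3·x   ⇒   g'(x) = 8·x + 3
  lim(x→∞) f'(x)/g'(x) = lim(x→∞) (12·x^2)/(8·x + 3)
  = ∞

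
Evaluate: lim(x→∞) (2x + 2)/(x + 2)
This is an ∞/∞ indeterminate form.

Apply L'Hôpital's rule: differentiate numerator and denominator separately.
  f(x) = 2·x + 2   ⇒   f'(x) = 2
  g(x) = x + 2   ⇒   g'(x) = 1
  lim(x→∞) f'(x)/g'(x) = lim(x→∞) (2)/(1)
  = 2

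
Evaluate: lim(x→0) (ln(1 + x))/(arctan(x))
This is a 0/0 indeterminate form.

Apply L'Hôpital's rule: differentiate numerator and denominator separately.
  f(x) = ln(x + 1)   ⇒   f'(x) = 1/(x + 1)
  g(x) = atan(x)   ⇒   g'(x) = 1/(x^2 + 1)
  lim(x→0) f'(x)/g'(x) = lim(x→0) (1/(x + 1))/(1/(x^2 + 1))
  = 1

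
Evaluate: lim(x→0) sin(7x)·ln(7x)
This is a 0·∞ indeterminate form.

Rewrite 0·∞ as a quotient (0/0 or ∞/∞ form), then apply L'Hôpital's rule:
  lim(x→0) sin(7x)·ln(7x) = 0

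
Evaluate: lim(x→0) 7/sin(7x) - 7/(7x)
This is an ∞-∞ indeterminate form.

Combine fractions or rationalize to convert ∞-∞ to 0/0 form:
  lim(x→0) 7/sin(7x) - 7/(7x) = 0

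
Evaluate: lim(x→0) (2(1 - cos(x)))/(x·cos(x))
This is a 0/0 indeterminate form.

Apply L'Hôpital's rule: differentiate numerator and denominator separately.
  f(x) = 2 - 2·cos(x)   ⇒   f'(x) = 2·sin(x)
  g(x) = x·cos(x)   ⇒   g'(x) = -x·sin(x) + cos(x)
  lim(x→0) f'(x)/g'(x) = lim(x→0) (2·sin(x))/(-x·sin(x) + cos(x))
  = 0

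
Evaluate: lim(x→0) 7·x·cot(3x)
This is a 0·∞ indeterminate form.

Rewrite 0·∞ as a quotient (0/0 or ∞/∞ form), then apply L'Hôpital's rule:
  lim(x→0) 7·x·cot(3x) = 7/3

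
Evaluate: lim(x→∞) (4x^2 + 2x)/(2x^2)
This is an ∞/∞ indeterminate form.

Apply L'Hôpital's rule: differentiate numerator and denominator separately.
  f(x) = 4·x^2 + 2·x   ⇒   f'(x) = 8·x + 2
  g(x) = 2·x^2   ⇒   g'(x) = 4·x
  lim(x→∞) f'(x)/g'(x) = lim(x→∞) (8·x + 2)/(4·x)
  = 2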